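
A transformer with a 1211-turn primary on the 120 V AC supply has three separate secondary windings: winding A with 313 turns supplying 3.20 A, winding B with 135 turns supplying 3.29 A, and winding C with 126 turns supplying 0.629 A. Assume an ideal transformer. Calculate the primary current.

V_A = 120 × 313/1211 = 31.016 V; V_B = 120 × 135/1211 = 13.377 V; V_C = 120 × 126/1211 = 12.486 V.
P_out = V_A I_A + V_B I_B + V_C I_C = 31.016×3.20 + 13.377×3.29 + 12.486×0.629 = 99.250 + 44.012 + 7.8534 = 151.12 W.
Ideal ⇒ P_in = P_out, so I_p = P_out/V_p = 151.12/120 = 1.26 A.

I_p ≈ 1.26 A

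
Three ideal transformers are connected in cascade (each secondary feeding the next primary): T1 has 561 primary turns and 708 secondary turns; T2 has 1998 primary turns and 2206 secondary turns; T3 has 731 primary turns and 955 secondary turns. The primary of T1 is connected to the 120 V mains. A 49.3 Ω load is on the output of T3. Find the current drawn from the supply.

I_supply ≈ 8.07 A

After T1: V = 120.00 × 708/561 = 151.44 V.
After T2: V = 151.44 × 2206/1998 = 167.21 V.
After T3: V = 167.21 × 955/731 = 218.45 V.
I_load = 218.45/49.3 = 4.4310 A, so P_out = 218.45 × 4.4310 = 967.94 W.
All ideal ⇒ P_in = P_out, so I_supply = 967.94/120 = 8.07 A.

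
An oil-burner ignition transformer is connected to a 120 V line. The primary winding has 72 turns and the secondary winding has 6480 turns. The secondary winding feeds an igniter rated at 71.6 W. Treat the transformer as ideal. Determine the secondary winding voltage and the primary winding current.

V_s = V_p × N_s/N_p = 120 × 6480/72 = 10800 V.
I_s = P/V_s = 71.6/10800 = 0.0066296 A.
I_p = I_s × N_s/N_p = 0.0066296 × 6480/72 = 0.597 A.

V_s ≈ 10800 V, I_p ≈ 0.597 A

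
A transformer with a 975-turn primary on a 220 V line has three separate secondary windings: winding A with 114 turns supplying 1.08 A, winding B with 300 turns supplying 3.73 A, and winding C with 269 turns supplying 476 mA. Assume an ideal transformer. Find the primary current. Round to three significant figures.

V_A = 220 × 114/975 = 25.723 V; V_B = 220 × 300/975 = 67.692 V; V_C = 220 × 269/975 = 60.697 V.
P_out = V_A I_A + V_B I_B + V_C I_C = 25.723×1.08 + 67.692×3.73 + 60.697×0.476 = 27.781 + 252.49 + 28.892 = 309.17 W.
Ideal ⇒ P_in = P_out, so I_p = P_out/V_p = 309.17/220 = 1.41 A.

I_p ≈ 1.41 A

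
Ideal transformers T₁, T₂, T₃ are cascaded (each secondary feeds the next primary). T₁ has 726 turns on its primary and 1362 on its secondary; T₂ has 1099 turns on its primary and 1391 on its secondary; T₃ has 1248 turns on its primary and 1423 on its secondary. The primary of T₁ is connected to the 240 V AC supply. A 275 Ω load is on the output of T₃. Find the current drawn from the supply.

Secondary of T₁: V = 240.00 × 1362/726 = 450.25 V.
Secondary of T₂: V = 450.25 × 1391/1099 = 569.88 V.
Secondary of T₃: V = 569.88 × 1423/1248 = 649.79 V.
I_load = 649.79/275 = 2.3629 A, so P_out = 649.79 × 2.3629 = 1535.4 W.
All ideal ⇒ P_in = P_out, so I_supply = 1535.4/240 = 6.40 A.

I_supply ≈ 6.40 A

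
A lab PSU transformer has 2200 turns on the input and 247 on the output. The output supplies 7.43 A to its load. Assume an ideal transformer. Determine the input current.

I_in ≈ 0.834 A

For an ideal transformer I_in/I_out = N_out/N_in, so I_in = 7.43 × 247/2200 = 0.834 A.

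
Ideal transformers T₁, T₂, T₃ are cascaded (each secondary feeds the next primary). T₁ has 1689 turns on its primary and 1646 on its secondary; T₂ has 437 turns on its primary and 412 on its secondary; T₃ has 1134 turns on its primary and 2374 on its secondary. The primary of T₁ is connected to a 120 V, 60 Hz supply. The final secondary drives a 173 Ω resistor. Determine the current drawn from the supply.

After T₁: V = 120.00 × 1646/1689 = 116.94 V.
After T₂: V = 116.94 × 412/437 = 110.25 V.
After T₃: V = 110.25 × 2374/1134 = 230.82 V.
I_load = 230.82/173 = 1.3342 A, so P_out = 230.82 × 1.3342 = 307.95 W.
All ideal ⇒ P_in = P_out, so I_supply = 307.95/120 = 2.57 A.

I_supply ≈ 2.57 A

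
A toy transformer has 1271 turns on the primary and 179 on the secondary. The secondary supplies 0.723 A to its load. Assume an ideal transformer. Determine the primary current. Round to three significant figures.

For an ideal transformer I_p/I_s = N_s/N_p, so I_p = 0.723 × 179/1271 = 0.102 A.

I_p ≈ 0.102 A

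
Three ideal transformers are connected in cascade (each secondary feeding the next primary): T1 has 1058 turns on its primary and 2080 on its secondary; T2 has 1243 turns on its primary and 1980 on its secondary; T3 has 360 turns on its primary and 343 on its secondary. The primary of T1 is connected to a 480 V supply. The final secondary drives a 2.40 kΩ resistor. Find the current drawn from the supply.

After T1: V = 480.00 × 2080/1058 = 943.67 V.
After T2: V = 943.67 × 1980/1243 = 1503.2 V.
After T3: V = 1503.2 × 343/360 = 1432.2 V.
I_load = 1432.2/2400 = 0.59675 A, so P_out = 1432.2 × 0.59675 = 854.67 W.
All ideal ⇒ P_in = P_out, so I_supply = 854.67/480 = 1.78 A.

I_supply ≈ 1.78 A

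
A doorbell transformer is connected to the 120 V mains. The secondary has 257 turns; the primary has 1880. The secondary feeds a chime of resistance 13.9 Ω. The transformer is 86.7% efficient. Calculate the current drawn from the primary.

V_s = 120 × 257/1880 = 16.404 V.
I_s = V_s/R = 16.404/13.9 = 1.1802 A.
P_out = V_s I_s = 16.404 × 1.1802 = 19.360 W.
P_in = P_out/η = 19.360/0.867 = 22.330 W.
I_p = P_in/V_p = 22.330/120 = 0.186 A.

I_p ≈ 0.186 A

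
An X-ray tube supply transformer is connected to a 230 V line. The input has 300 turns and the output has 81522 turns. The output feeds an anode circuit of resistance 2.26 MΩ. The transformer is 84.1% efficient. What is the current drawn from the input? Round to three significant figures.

V_out = 230 × 81522/300 = 62500 V.
I_out = V_out/R = 62500/(2.26×10^6) = 0.027655 A.
P_out = V_out I_out = 62500 × 0.027655 = 1728.4 W.
P_in = P_out/η = 1728.4/0.841 = 2055.2 W.
I_in = P_in/V_in = 2055.2/230 = 8.94 A.

I_in ≈ 8.94 A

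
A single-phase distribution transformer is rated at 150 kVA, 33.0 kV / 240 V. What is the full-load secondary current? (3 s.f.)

I_s ≈ 625 A

I_s = S/V_s = 150000/240 = 625 A.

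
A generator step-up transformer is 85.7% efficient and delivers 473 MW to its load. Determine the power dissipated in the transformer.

P_loss ≈ 7.89×10^7 W

P_in = P_out/η = 4.73×10^8/0.857 = 5.51925×10^8 W.
P_loss = P_in − P_out = 5.51925×10^8 − 4.73×10^8 = 7.89×10^7 W.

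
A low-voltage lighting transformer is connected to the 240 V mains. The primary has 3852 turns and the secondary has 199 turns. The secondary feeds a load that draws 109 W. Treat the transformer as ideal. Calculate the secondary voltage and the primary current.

V_s = V_p × N_s/N_p = 240 × 199/3852 = 12.399 V.
I_s = P/V_s = 109/12.399 = 8.7912 A.
I_p = I_s × N_s/N_p = 8.7912 × 199/3852 = 0.454 A.

V_s ≈ 12.4 V, I_p ≈ 0.454 A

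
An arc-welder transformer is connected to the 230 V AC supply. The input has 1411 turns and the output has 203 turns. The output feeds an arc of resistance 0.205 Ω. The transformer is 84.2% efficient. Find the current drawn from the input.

I_in ≈ 27.6 A

V_out = 230 × 203/1411 = 33.090 V.
I_out = V_out/R = 33.090/0.205 = 161.41 A.
P_out = V_out I_out = 33.090 × 161.41 = 5341.2 W.
P_in = P_out/η = 5341.2/0.842 = 6343.5 W.
I_in = P_in/V_in = 6343.5/230 = 27.6 A.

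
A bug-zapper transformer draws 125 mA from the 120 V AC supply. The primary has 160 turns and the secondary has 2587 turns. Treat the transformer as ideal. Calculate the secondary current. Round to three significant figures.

I_s ≈ 0.00773 A

I_s/I_p = N_p/N_s, so I_s = 0.125 × 160/2587 = 0.00773 A.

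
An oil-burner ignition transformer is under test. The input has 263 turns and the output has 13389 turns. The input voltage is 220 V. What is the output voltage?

V_out/V_in = N_out/N_in, so V_out = 220 × 13389/263 = 11200 V.

V_out ≈ 11200 V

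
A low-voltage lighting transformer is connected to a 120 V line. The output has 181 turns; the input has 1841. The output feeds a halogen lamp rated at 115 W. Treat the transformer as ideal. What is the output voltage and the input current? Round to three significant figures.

V_out = V_in × N_out/N_in = 120 × 181/1841 = 11.798 V.
I_out = P/V_out = 115/11.798 = 9.7475 A.
I_in = I_out × N_out/N_in = 9.7475 × 181/1841 = 0.958 A.

V_out ≈ 11.8 V, I_in ≈ 0.958 A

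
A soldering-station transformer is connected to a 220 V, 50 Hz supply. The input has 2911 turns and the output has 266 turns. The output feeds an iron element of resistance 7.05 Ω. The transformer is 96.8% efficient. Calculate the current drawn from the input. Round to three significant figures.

I_in ≈ 0.269 A

V_out = 220 × 266/2911 = 20.103 V.
I_out = V_out/R = 20.103/7.05 = 2.8515 A.
P_out = V_out I_out = 20.103 × 2.8515 = 57.324 W.
P_in = P_out/η = 57.324/0.968 = 59.219 W.
I_in = P_in/V_in = 59.219/220 = 0.269 A.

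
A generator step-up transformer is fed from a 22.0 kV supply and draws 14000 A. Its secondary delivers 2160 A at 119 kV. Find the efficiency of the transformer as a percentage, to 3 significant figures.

η ≈ 83.5%

P_in = 22000 × 14000 = 3.08000×10^8 W.
P_out = 119000 × 2160 = 2.57040×10^8 W.
η = P_out/P_in = 2.57040×10^8/(3.08000×10^8) = 0.835.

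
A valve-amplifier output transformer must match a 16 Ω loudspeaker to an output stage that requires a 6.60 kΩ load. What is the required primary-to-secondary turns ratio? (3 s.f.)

Z_p/Z_s = (N_p/N_s)², so N_p/N_s = √(6600/16) = √412 = 20.3.

N_p/N_s ≈ 20.3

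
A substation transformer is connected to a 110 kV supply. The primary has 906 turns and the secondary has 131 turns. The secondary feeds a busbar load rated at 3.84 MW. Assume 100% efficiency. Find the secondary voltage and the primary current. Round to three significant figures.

V_s = V_p × N_s/N_p = 110000 × 131/906 = 15905 V.
I_s = P/V_s = 3.84×10^6/15905 = 241.43 A.
I_p = I_s × N_s/N_p = 241.43 × 131/906 = 34.9 A.

V_s ≈ 15900 V, I_p ≈ 34.9 A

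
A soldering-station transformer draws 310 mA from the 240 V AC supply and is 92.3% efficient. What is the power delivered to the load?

P_in = V_in I_in = 240 × 0.310 = 74.400 W.
P_out = η P_in = 0.923 × 74.400 = 68.7 W.

P_out ≈ 68.7 W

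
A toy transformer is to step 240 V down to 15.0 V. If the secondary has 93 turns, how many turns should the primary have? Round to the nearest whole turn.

N_p = 1488 turns

N_p/N_s = V_p/V_s, so N_p = 93 × 240/15.0 = 1488.0 ≈ 1488 turns.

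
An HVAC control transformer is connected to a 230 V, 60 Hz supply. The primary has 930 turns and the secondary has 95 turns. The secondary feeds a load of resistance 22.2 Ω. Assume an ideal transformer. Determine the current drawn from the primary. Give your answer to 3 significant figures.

V_s = V_p × N_s/N_p = 230 × 95/930 = 23.495 V.
I_s = V_s/R = 23.495/22.2 = 1.0583 A.
For an ideal transformer I_p N_p = I_s N_s, so I_p = 1.0583 × 95/930 = 0.108 A.

I_p ≈ 0.108 A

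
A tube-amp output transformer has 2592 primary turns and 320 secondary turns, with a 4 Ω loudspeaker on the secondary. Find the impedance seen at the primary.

Z_p = (N_p/N_s)² × Z_s = (2592/320)² × 4 = 262 Ω.

Z_p ≈ 262 Ω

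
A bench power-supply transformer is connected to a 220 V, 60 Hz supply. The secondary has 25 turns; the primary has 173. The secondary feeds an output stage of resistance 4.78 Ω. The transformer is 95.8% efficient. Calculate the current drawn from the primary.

I_p ≈ 1.00 A

V_s = 220 × 25/173 = 31.792 V.
I_s = V_s/R = 31.792/4.78 = 6.6510 A.
P_out = V_s I_s = 31.792 × 6.6510 = 211.45 W.
P_in = P_out/η = 211.45/0.958 = 220.72 W.
I_p = P_in/V_p = 220.72/220 = 1.00 A.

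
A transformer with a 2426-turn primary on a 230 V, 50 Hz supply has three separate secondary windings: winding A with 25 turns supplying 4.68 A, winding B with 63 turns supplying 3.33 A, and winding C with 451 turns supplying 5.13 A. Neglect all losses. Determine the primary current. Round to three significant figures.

I_p ≈ 1.09 A

V_A = 230 × 25/2426 = 2.3702 V; V_B = 230 × 63/2426 = 5.9728 V; V_C = 230 × 451/2426 = 42.758 V.
P_out = V_A I_A + V_B I_B + V_C I_C = 2.3702×4.68 + 5.9728×3.33 + 42.758×5.13 = 11.092 + 19.889 + 219.35 = 250.33 W.
Ideal ⇒ P_in = P_out, so I_p = P_out/V_p = 250.33/230 = 1.09 A.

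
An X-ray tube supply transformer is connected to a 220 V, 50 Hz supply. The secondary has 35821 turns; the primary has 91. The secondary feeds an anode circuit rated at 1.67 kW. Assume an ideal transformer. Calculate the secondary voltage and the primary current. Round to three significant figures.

V_s = V_p × N_s/N_p = 220 × 35821/91 = 86600 V.
I_s = P/V_s = 1670/86600 = 0.019284 A.
I_p = I_s × N_s/N_p = 0.019284 × 35821/91 = 7.59 A.

V_s ≈ 86600 V, I_p ≈ 7.59 A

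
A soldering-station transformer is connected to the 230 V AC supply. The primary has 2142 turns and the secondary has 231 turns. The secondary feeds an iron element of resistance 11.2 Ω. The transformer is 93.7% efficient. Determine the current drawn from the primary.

V_s = 230 × 231/2142 = 24.804 V.
I_s = V_s/R = 24.804/11.2 = 2.2146 A.
P_out = V_s I_s = 24.804 × 2.2146 = 54.932 W.
P_in = P_out/η = 54.932/0.937 = 58.625 W.
I_p = P_in/V_p = 58.625/230 = 0.255 A.

I_p ≈ 0.255 A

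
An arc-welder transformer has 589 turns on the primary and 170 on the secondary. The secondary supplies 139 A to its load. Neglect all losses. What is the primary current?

I_p ≈ 40.1 A

For an ideal transformer I_p/I_s = N_s/N_p, so I_p = 139 × 170/589 = 40.1 A.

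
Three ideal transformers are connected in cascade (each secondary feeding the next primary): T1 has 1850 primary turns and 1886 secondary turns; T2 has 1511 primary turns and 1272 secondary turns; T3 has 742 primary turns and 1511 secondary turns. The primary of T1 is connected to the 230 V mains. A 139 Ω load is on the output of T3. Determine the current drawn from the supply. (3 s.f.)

After T1: V = 230.00 × 1886/1850 = 234.48 V.
After T2: V = 234.48 × 1272/1511 = 197.39 V.
After T3: V = 197.39 × 1511/742 = 401.96 V.
I_load = 401.96/139 = 2.8918 A, so P_out = 401.96 × 2.8918 = 1162.4 W.
All ideal ⇒ P_in = P_out, so I_supply = 1162.4/230 = 5.05 A.

I_supply ≈ 5.05 A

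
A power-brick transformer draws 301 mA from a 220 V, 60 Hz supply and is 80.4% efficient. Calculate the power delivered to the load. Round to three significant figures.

P_in = V_in I_in = 220 × 0.301 = 66.220 W.
P_out = η P_in = 0.804 × 66.220 = 53.2 W.

P_out ≈ 53.2 W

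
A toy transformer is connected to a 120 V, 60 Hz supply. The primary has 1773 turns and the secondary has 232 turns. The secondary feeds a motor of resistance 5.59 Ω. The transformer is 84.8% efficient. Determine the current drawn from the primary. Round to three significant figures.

I_p ≈ 0.433 A

V_s = 120 × 232/1773 = 15.702 V.
I_s = V_s/R = 15.702/5.59 = 2.8090 A.
P_out = V_s I_s = 15.702 × 2.8090 = 44.107 W.
P_in = P_out/η = 44.107/0.848 = 52.013 W.
I_p = P_in/V_p = 52.013/120 = 0.433 A.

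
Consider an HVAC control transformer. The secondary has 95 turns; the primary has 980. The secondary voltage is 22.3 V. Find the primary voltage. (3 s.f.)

V_p/V_s = N_p/N_s, so V_p = 22.3 × 980/95 = 230 V.

V_p ≈ 230 V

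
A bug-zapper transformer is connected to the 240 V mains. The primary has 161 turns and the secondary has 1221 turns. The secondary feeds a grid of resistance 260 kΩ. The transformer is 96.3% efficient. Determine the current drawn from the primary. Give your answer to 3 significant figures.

I_p ≈ 0.0551 A

V_s = 240 × 1221/161 = 1820.1 V.
I_s = V_s/R = 1820.1/260000 = 0.0070005 A.
P_out = V_s I_s = 1820.1 × 0.0070005 = 12.742 W.
P_in = P_out/η = 12.742/0.963 = 13.231 W.
I_p = P_in/V_p = 13.231/240 = 0.0551 A.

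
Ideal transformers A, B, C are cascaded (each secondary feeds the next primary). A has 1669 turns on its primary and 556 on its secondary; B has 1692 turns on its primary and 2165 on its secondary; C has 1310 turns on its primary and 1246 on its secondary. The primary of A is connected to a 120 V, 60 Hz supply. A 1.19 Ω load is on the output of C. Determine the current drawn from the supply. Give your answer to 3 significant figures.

After A: V = 120.00 × 556/1669 = 39.976 V.
After B: V = 39.976 × 2165/1692 = 51.151 V.
After C: V = 51.151 × 1246/1310 = 48.652 V.
I_load = 48.652/1.19 = 40.884 A, so P_out = 48.652 × 40.884 = 1989.1 W.
All ideal ⇒ P_in = P_out, so I_supply = 1989.1/120 = 16.6 A.

I_supply ≈ 16.6 A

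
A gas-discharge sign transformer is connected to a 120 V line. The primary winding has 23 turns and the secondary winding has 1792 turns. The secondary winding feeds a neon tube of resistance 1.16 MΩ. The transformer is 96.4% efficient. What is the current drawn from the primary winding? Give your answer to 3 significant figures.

V_s = 120 × 1792/23 = 9349.6 V.
I_s = V_s/R = 9349.6/(1.16×10^6) = 0.0080600 A.
P_out = V_s I_s = 9349.6 × 0.0080600 = 75.357 W.
P_in = P_out/η = 75.357/0.964 = 78.171 W.
I_p = P_in/V_p = 78.171/120 = 0.651 A.

I_p ≈ 0.651 A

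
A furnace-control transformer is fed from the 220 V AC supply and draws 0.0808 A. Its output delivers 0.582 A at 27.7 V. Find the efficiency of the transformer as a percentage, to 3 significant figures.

η ≈ 90.7%

P_in = 220 × 0.0808 = 17.7760 W.
P_out = 27.7 × 0.582 = 16.1214 W.
η = P_out/P_in = 16.1214/17.7760 = 0.907.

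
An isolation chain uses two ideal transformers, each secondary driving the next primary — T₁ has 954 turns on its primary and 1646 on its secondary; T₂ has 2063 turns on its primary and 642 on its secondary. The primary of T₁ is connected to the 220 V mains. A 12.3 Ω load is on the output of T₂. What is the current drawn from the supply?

Secondary of T₁: V = 220.00 × 1646/954 = 379.58 V.
Secondary of T₂: V = 379.58 × 642/2063 = 118.12 V.
I_load = 118.12/12.3 = 9.6036 A, so P_out = 118.12 × 9.6036 = 1134.4 W.
All ideal ⇒ P_in = P_out, so I_supply = 1134.4/220 = 5.16 A.

I_supply ≈ 5.16 A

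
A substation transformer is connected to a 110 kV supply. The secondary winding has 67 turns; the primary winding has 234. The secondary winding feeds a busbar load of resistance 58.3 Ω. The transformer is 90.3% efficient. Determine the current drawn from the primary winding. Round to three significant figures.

V_s = 110000 × 67/234 = 31496 V.
I_s = V_s/R = 31496/58.3 = 540.24 A.
P_out = V_s I_s = 31496 × 540.24 = 1.7015×10^7 W.
P_in = P_out/η = 1.7015×10^7/0.903 = 1.8843×10^7 W.
I_p = P_in/V_p = 1.8843×10^7/110000 = 171 A.

I_p ≈ 171 A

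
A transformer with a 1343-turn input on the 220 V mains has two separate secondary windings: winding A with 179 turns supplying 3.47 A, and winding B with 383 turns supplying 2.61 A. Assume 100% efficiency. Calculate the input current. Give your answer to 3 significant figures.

I_in ≈ 1.21 A

V_A = 220 × 179/1343 = 29.322 V; V_B = 220 × 383/1343 = 62.740 V.
P_out = V_A I_A + V_B I_B = 29.322×3.47 + 62.740×2.61 = 101.75 + 163.75 = 265.50 W.
Ideal ⇒ P_in = P_out, so I_in = P_out/V_in = 265.50/220 = 1.21 A.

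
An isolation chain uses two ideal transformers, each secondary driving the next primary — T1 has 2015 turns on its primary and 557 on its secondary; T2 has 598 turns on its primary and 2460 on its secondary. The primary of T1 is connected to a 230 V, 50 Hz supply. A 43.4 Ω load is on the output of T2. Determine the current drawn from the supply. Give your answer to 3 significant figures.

I_supply ≈ 6.85 A

Secondary of T1: V = 230.00 × 557/2015 = 63.578 V.
Secondary of T2: V = 63.578 × 2460/598 = 261.54 V.
I_load = 261.54/43.4 = 6.0263 A, so P_out = 261.54 × 6.0263 = 1576.1 W.
All ideal ⇒ P_in = P_out, so I_supply = 1576.1/230 = 6.85 A.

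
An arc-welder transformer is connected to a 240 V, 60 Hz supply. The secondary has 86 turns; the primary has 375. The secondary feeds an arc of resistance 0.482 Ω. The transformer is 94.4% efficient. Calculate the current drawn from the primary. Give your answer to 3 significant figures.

I_p ≈ 27.7 A

V_s = 240 × 86/375 = 55.040 V.
I_s = V_s/R = 55.040/0.482 = 114.19 A.
P_out = V_s I_s = 55.040 × 114.19 = 6285.1 W.
P_in = P_out/η = 6285.1/0.944 = 6657.9 W.
I_p = P_in/V_p = 6657.9/240 = 27.7 A.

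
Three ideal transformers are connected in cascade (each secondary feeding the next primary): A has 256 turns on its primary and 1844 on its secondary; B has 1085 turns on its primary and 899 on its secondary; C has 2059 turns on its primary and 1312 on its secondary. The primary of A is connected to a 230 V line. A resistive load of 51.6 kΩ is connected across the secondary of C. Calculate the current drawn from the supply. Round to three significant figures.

After A: V = 230.00 × 1844/256 = 1656.7 V.
After B: V = 1656.7 × 899/1085 = 1372.7 V.
After C: V = 1372.7 × 1312/2059 = 874.69 V.
I_load = 874.69/51600 = 0.016951 A, so P_out = 874.69 × 0.016951 = 14.827 W.
All ideal ⇒ P_in = P_out, so I_supply = 14.827/230 = 0.0645 A.

I_supply ≈ 0.0645 A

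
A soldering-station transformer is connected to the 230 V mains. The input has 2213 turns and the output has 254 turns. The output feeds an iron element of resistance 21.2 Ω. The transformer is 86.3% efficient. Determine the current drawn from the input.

V_out = 230 × 254/2213 = 26.399 V.
I_out = V_out/R = 26.399/21.2 = 1.2452 A.
P_out = V_out I_out = 26.399 × 1.2452 = 32.872 W.
P_in = P_out/η = 32.872/0.863 = 38.090 W.
I_in = P_in/V_in = 38.090/230 = 0.166 A.

I_in ≈ 0.166 A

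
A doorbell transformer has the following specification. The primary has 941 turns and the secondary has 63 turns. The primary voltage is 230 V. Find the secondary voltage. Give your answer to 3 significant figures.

V_s ≈ 15.4 V

V_s/V_p = N_s/N_p, so V_s = 230 × 63/941 = 15.4 V.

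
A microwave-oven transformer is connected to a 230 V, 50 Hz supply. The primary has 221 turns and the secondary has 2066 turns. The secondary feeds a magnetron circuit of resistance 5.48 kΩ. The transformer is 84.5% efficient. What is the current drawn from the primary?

V_s = 230 × 2066/221 = 2150.1 V.
I_s = V_s/R = 2150.1/5480 = 0.39236 A.
P_out = V_s I_s = 2150.1 × 0.39236 = 843.63 W.
P_in = P_out/η = 843.63/0.845 = 998.38 W.
I_p = P_in/V_p = 998.38/230 = 4.34 A.

I_p ≈ 4.34 A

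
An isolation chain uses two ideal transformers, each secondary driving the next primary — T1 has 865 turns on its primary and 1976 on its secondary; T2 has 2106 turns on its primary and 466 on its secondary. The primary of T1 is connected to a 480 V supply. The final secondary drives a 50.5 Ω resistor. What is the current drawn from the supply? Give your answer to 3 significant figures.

Secondary of T1: V = 480.00 × 1976/865 = 1096.5 V.
Secondary of T2: V = 1096.5 × 466/2106 = 242.63 V.
I_load = 242.63/50.5 = 4.8045 A, so P_out = 242.63 × 4.8045 = 1165.7 W.
All ideal ⇒ P_in = P_out, so I_supply = 1165.7/480 = 2.43 A.

I_supply ≈ 2.43 A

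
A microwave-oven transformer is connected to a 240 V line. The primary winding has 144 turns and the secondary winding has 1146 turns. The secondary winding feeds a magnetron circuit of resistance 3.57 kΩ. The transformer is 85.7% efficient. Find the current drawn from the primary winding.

V_s = 240 × 1146/144 = 1910.0 V.
I_s = V_s/R = 1910.0/3570 = 0.53501 A.
P_out = V_s I_s = 1910.0 × 0.53501 = 1021.9 W.
P_in = P_out/η = 1021.9/0.857 = 1192.4 W.
I_p = P_in/V_p = 1192.4/240 = 4.97 A.

I_p ≈ 4.97 A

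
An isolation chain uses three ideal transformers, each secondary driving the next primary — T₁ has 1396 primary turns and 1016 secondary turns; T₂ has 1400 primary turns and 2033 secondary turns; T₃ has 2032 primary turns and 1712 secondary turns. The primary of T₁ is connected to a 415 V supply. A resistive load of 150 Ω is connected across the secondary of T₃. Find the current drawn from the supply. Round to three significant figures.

I_supply ≈ 2.19 A

After T₁: V = 415.00 × 1016/1396 = 302.03 V.
After T₂: V = 302.03 × 2033/1400 = 438.60 V.
After T₃: V = 438.60 × 1712/2032 = 369.53 V.
I_load = 369.53/150 = 2.4635 A, so P_out = 369.53 × 2.4635 = 910.33 W.
All ideal ⇒ P_in = P_out, so I_supply = 910.33/415 = 2.19 A.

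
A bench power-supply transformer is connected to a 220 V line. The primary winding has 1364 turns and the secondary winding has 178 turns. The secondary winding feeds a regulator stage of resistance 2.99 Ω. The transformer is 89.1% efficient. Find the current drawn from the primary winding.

I_p ≈ 1.41 A

V_s = 220 × 178/1364 = 28.710 V.
I_s = V_s/R = 28.710/2.99 = 9.6019 A.
P_out = V_s I_s = 28.710 × 9.6019 = 275.67 W.
P_in = P_out/η = 275.67/0.891 = 309.39 W.
I_p = P_in/V_p = 309.39/220 = 1.41 A.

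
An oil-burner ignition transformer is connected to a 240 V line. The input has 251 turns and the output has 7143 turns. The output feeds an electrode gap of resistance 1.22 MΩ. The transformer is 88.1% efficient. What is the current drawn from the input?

I_in ≈ 0.181 A

V_out = 240 × 7143/251 = 6830.0 V.
I_out = V_out/R = 6830.0/(1.22×10^6) = 0.0055983 A.
P_out = V_out I_out = 6830.0 × 0.0055983 = 38.236 W.
P_in = P_out/η = 38.236/0.881 = 43.401 W.
I_in = P_in/V_in = 43.401/240 = 0.181 A.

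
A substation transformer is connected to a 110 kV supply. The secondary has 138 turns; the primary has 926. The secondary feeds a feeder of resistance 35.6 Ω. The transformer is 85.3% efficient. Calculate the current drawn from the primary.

I_p ≈ 80.5 A

V_s = 110000 × 138/926 = 16393 V.
I_s = V_s/R = 16393/35.6 = 460.48 A.
P_out = V_s I_s = 16393 × 460.48 = 7.5487×10^6 W.
P_in = P_out/η = 7.5487×10^6/0.853 = 8.8496×10^6 W.
I_p = P_in/V_p = 8.8496×10^6/110000 = 80.5 A.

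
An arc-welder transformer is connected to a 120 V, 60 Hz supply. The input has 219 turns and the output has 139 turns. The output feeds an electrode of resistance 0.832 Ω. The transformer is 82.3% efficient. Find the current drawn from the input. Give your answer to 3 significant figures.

I_in ≈ 70.6 A

V_out = 120 × 139/219 = 76.164 V.
I_out = V_out/R = 76.164/0.832 = 91.544 A.
P_out = V_out I_out = 76.164 × 91.544 = 6972.4 W.
P_in = P_out/η = 6972.4/0.823 = 8471.9 W.
I_in = P_in/V_in = 8471.9/120 = 70.6 A.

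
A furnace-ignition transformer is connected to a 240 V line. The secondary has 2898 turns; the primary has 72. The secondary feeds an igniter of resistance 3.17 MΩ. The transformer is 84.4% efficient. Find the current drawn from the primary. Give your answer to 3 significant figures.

V_s = 240 × 2898/72 = 9660.0 V.
I_s = V_s/R = 9660.0/(3.17×10^6) = 0.0030473 A.
P_out = V_s I_s = 9660.0 × 0.0030473 = 29.437 W.
P_in = P_out/η = 29.437/0.844 = 34.878 W.
I_p = P_in/V_p = 34.878/240 = 0.145 A.

I_p ≈ 0.145 A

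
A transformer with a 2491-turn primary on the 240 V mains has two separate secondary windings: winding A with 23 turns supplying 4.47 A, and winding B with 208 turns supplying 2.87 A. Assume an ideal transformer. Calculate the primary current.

I_p ≈ 0.281 A

V_A = 240 × 23/2491 = 2.2160 V; V_B = 240 × 208/2491 = 20.040 V.
P_out = V_A I_A + V_B I_B = 2.2160×4.47 + 20.040×2.87 = 9.9054 + 57.515 = 67.421 W.
Ideal ⇒ P_in = P_out, so I_p = P_out/V_p = 67.421/240 = 0.281 A.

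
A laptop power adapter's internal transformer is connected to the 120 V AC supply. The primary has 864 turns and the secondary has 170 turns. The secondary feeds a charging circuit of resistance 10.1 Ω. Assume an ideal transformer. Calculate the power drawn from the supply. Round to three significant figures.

P ≈ 55.2 W

V_s = V_p × N_s/N_p = 120 × 170/864 = 23.611 V.
I_s = V_s/R = 23.611/10.1 = 2.3377 A.
I_p = I_s × N_s/N_p = 2.3377 × 170/864 = 0.45997 A.
P = V_p I_p = 120 × 0.45997 = 55.2 W.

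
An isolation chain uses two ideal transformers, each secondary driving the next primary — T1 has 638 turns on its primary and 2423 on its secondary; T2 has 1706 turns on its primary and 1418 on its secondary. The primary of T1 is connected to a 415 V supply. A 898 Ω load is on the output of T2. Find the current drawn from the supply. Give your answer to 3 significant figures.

After T1: V = 415.00 × 2423/638 = 1576.1 V.
After T2: V = 1576.1 × 1418/1706 = 1310.0 V.
I_load = 1310.0/898 = 1.4588 A, so P_out = 1310.0 × 1.4588 = 1911.1 W.
All ideal ⇒ P_in = P_out, so I_supply = 1911.1/415 = 4.61 A.

I_supply ≈ 4.61 A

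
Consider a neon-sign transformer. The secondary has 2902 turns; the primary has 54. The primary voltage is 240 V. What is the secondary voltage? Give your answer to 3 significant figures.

V_s/V_p = N_s/N_p, so V_s = 240 × 2902/54 = 12900 V.

V_s ≈ 12900 V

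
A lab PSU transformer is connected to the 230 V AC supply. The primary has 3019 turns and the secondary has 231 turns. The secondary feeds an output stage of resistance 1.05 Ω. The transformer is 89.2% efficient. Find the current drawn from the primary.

V_s = 230 × 231/3019 = 17.599 V.
I_s = V_s/R = 17.599/1.05 = 16.761 A.
P_out = V_s I_s = 17.599 × 16.761 = 294.96 W.
P_in = P_out/η = 294.96/0.892 = 330.67 W.
I_p = P_in/V_p = 330.67/230 = 1.44 A.

I_p ≈ 1.44 A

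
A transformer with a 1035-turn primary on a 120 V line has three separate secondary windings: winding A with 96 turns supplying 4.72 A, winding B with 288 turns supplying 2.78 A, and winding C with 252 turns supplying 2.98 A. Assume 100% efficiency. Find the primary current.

I_p ≈ 1.94 A

V_A = 120 × 96/1035 = 11.130 V; V_B = 120 × 288/1035 = 33.391 V; V_C = 120 × 252/1035 = 29.217 V.
P_out = V_A I_A + V_B I_B + V_C I_C = 11.130×4.72 + 33.391×2.78 + 29.217×2.98 = 52.536 + 92.828 + 87.068 = 232.43 W.
Ideal ⇒ P_in = P_out, so I_p = P_out/V_p = 232.43/120 = 1.94 A.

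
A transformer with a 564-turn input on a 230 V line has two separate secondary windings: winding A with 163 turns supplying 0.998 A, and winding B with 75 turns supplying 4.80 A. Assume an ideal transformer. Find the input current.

I_in ≈ 0.927 A

V_A = 230 × 163/564 = 66.472 V; V_B = 230 × 75/564 = 30.585 V.
P_out = V_A I_A + V_B I_B = 66.472×0.998 + 30.585×4.80 = 66.339 + 146.81 = 213.15 W.
Ideal ⇒ P_in = P_out, so I_in = P_out/V_in = 213.15/230 = 0.927 A.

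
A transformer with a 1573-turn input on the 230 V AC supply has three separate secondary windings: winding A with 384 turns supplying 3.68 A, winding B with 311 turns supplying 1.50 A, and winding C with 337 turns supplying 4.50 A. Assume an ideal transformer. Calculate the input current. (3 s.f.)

I_in ≈ 2.16 A

V_A = 230 × 384/1573 = 56.147 V; V_B = 230 × 311/1573 = 45.474 V; V_C = 230 × 337/1573 = 49.275 V.
P_out = V_A I_A + V_B I_B + V_C I_C = 56.147×3.68 + 45.474×1.50 + 49.275×4.50 = 206.62 + 68.210 + 221.74 = 496.57 W.
Ideal ⇒ P_in = P_out, so I_in = P_out/V_in = 496.57/230 = 2.16 A.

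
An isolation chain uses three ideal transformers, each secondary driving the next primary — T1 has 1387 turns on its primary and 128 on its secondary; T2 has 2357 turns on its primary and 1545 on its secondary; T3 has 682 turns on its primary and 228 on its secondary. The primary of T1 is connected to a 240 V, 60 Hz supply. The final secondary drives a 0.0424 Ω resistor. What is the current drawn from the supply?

After T1: V = 240.00 × 128/1387 = 22.149 V.
After T2: V = 22.149 × 1545/2357 = 14.518 V.
After T3: V = 14.518 × 228/682 = 4.8536 V.
I_load = 4.8536/0.0424 = 114.47 A, so P_out = 4.8536 × 114.47 = 555.60 W.
All ideal ⇒ P_in = P_out, so I_supply = 555.60/240 = 2.32 A.

I_supply ≈ 2.32 A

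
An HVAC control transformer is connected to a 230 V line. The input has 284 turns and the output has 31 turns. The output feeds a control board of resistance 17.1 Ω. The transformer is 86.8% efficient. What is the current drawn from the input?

I_in ≈ 0.185 A

V_out = 230 × 31/284 = 25.106 V.
I_out = V_out/R = 25.106/17.1 = 1.4682 A.
P_out = V_out I_out = 25.106 × 1.4682 = 36.859 W.
P_in = P_out/η = 36.859/0.868 = 42.465 W.
I_in = P_in/V_in = 42.465/230 = 0.185 A.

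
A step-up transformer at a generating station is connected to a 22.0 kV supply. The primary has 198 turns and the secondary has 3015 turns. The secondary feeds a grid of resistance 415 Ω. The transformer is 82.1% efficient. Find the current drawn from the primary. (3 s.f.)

V_s = 22000 × 3015/198 = 335000 V.
I_s = V_s/R = 335000/415 = 807.23 A.
P_out = V_s I_s = 335000 × 807.23 = 2.7042×10^8 W.
P_in = P_out/η = 2.7042×10^8/0.821 = 3.2938×10^8 W.
I_p = P_in/V_p = 3.2938×10^8/22000 = 15000 A.

I_p ≈ 15000 A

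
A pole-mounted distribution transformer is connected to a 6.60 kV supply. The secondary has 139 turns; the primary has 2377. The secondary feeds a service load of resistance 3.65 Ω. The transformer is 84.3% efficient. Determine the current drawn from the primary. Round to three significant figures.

V_s = 6600 × 139/2377 = 385.95 V.
I_s = V_s/R = 385.95/3.65 = 105.74 A.
P_out = V_s I_s = 385.95 × 105.74 = 40810 W.
P_in = P_out/η = 40810/0.843 = 48410 W.
I_p = P_in/V_p = 48410/6600 = 7.33 A.

I_p ≈ 7.33 A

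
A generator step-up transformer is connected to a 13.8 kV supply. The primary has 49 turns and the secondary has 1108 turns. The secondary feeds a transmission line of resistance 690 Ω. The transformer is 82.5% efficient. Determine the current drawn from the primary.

I_p ≈ 12400 A

V_s = 13800 × 1108/49 = 312050 V.
I_s = V_s/R = 312050/690 = 452.24 A.
P_out = V_s I_s = 312050 × 452.24 = 1.4112×10^8 W.
P_in = P_out/η = 1.4112×10^8/0.825 = 1.7106×10^8 W.
I_p = P_in/V_p = 1.7106×10^8/13800 = 12400 A.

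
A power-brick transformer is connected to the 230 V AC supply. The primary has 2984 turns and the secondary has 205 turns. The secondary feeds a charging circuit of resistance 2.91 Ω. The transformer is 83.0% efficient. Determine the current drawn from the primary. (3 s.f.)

I_p ≈ 0.449 A

V_s = 230 × 205/2984 = 15.801 V.
I_s = V_s/R = 15.801/2.91 = 5.4299 A.
P_out = V_s I_s = 15.801 × 5.4299 = 85.797 W.
P_in = P_out/η = 85.797/0.830 = 103.37 W.
I_p = P_in/V_p = 103.37/230 = 0.449 A.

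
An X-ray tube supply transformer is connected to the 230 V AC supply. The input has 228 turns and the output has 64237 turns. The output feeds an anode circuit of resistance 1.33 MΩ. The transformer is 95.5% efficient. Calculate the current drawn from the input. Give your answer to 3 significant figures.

V_out = 230 × 64237/228 = 64800 V.
I_out = V_out/R = 64800/(1.33×10^6) = 0.048722 A.
P_out = V_out I_out = 64800 × 0.048722 = 3157.2 W.
P_in = P_out/η = 3157.2/0.955 = 3306.0 W.
I_in = P_in/V_in = 3306.0/230 = 14.4 A.

I_in ≈ 14.4 A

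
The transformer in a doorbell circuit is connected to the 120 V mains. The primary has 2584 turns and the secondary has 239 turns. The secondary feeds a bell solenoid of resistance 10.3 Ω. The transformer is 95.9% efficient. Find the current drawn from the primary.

I_p ≈ 0.104 A

V_s = 120 × 239/2584 = 11.099 V.
I_s = V_s/R = 11.099/10.3 = 1.0776 A.
P_out = V_s I_s = 11.099 × 1.0776 = 11.960 W.
P_in = P_out/η = 11.960/0.959 = 12.471 W.
I_p = P_in/V_p = 12.471/120 = 0.104 A.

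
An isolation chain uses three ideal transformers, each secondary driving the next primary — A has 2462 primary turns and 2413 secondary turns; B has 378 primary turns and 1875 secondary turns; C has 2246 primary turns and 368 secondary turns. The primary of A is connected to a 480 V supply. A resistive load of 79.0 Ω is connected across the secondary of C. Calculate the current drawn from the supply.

I_supply ≈ 3.86 A

Secondary of A: V = 480.00 × 2413/2462 = 470.45 V.
Secondary of B: V = 470.45 × 1875/378 = 2333.6 V.
Secondary of C: V = 2333.6 × 368/2246 = 382.35 V.
I_load = 382.35/79.0 = 4.8398 A, so P_out = 382.35 × 4.8398 = 1850.5 W.
All ideal ⇒ P_in = P_out, so I_supply = 1850.5/480 = 3.86 A.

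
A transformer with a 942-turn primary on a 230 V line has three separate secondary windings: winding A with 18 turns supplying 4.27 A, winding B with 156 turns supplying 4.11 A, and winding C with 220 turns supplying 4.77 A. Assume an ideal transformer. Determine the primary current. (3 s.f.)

I_p ≈ 1.88 A

V_A = 230 × 18/942 = 4.3949 V; V_B = 230 × 156/942 = 38.089 V; V_C = 230 × 220/942 = 53.715 V.
P_out = V_A I_A + V_B I_B + V_C I_C = 4.3949×4.27 + 38.089×4.11 + 53.715×4.77 = 18.766 + 156.55 + 256.22 = 431.54 W.
Ideal ⇒ P_in = P_out, so I_p = P_out/V_p = 431.54/230 = 1.88 A.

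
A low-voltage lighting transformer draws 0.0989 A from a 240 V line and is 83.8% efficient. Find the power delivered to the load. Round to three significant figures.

P_in = V_in I_in = 240 × 0.0989 = 23.736 W.
P_out = η P_in = 0.838 × 23.736 = 19.9 W.

P_out ≈ 19.9 W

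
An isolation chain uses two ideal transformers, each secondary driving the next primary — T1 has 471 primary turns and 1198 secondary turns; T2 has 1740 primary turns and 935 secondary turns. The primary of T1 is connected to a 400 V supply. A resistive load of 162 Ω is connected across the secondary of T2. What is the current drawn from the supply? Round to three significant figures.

After T1: V = 400.00 × 1198/471 = 1017.4 V.
After T2: V = 1017.4 × 935/1740 = 546.71 V.
I_load = 546.71/162 = 3.3748 A, so P_out = 546.71 × 3.3748 = 1845.0 W.
All ideal ⇒ P_in = P_out, so I_supply = 1845.0/400 = 4.61 A.

I_supply ≈ 4.61 A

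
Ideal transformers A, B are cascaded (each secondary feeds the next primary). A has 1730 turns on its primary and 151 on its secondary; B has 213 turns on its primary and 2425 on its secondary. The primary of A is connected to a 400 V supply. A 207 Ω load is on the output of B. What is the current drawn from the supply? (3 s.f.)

After A: V = 400.00 × 151/1730 = 34.913 V.
After B: V = 34.913 × 2425/213 = 397.49 V.
I_load = 397.49/207 = 1.9202 A, so P_out = 397.49 × 1.9202 = 763.27 W.
All ideal ⇒ P_in = P_out, so I_supply = 763.27/400 = 1.91 A.

I_supply ≈ 1.91 A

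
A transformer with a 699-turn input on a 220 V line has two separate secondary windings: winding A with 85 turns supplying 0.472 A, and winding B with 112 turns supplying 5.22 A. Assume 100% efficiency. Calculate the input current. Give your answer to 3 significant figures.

V_A = 220 × 85/699 = 26.753 V; V_B = 220 × 112/699 = 35.250 V.
P_out = V_A I_A + V_B I_B = 26.753×0.472 + 35.250×5.22 = 12.627 + 184.01 = 196.63 W.
Ideal ⇒ P_in = P_out, so I_in = P_out/V_in = 196.63/220 = 0.894 A.

I_in ≈ 0.894 A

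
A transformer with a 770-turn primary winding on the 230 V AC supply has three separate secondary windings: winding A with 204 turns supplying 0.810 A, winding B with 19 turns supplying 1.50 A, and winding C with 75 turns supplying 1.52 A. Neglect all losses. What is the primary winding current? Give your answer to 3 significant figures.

V_A = 230 × 204/770 = 60.935 V; V_B = 230 × 19/770 = 5.6753 V; V_C = 230 × 75/770 = 22.403 V.
P_out = V_A I_A + V_B I_B + V_C I_C = 60.935×0.810 + 5.6753×1.50 + 22.403×1.52 = 49.357 + 8.5130 + 34.052 = 91.922 W.
Ideal ⇒ P_in = P_out, so I_p = P_out/V_p = 91.922/230 = 0.400 A.

I_p ≈ 0.400 A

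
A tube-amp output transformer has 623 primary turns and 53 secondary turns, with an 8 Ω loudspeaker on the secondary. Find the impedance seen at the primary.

Z_p = (N_p/N_s)² × Z_s = (623/53)² × 8 = 1110 Ω.

Z_p ≈ 1110 Ω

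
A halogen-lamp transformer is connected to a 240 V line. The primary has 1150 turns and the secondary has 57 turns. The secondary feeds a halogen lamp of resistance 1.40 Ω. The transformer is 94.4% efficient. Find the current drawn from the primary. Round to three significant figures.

V_s = 240 × 57/1150 = 11.896 V.
I_s = V_s/R = 11.896/1.40 = 8.4969 A.
P_out = V_s I_s = 11.896 × 8.4969 = 101.08 W.
P_in = P_out/η = 101.08/0.944 = 107.07 W.
I_p = P_in/V_p = 107.07/240 = 0.446 A.

I_p ≈ 0.446 A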